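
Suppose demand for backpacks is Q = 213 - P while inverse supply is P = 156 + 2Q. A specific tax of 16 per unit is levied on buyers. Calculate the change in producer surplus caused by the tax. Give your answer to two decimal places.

-174.22

Rewriting demand in inverse form: P = 213 - Q.
Without the tax, 213 - Q = 156 + 2Q so Q* = 19 and P* = 194.
With the tax, buyers' net willingness to pay falls by 16: (213 - 16) - Q = 156 + 2Q, so Q_t = 13.6667. Buyers pay P_b = 199.3333; sellers receive P_s = P_b - 16 = 183.3333.
Producers lose the trapezoid between P_s and P* out to Q_t plus the triangle from Q_t to Q*: change in PS = 186.7778 - 361 = -174.2222.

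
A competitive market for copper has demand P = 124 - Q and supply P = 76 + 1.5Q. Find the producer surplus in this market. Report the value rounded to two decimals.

Setting demand equal to supply, 48 = 2.5Q, so Q* = 19.2 and P* = 104.8.
Producer surplus is the triangle above supply below P*: (1/2)(19.2)(104.8 - 76) = (1/2)(19.2)(28.8) = 276.48.

276.48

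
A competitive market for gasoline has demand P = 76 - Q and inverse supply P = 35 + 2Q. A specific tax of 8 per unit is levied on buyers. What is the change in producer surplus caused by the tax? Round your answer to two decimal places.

-65.78

Without the tax, 76 - Q = 35 + 2Q so Q* = 13.6667 and P* = 62.3333.
A tax on buyers shifts demand down by 8: (76 - 8) - Q = 35 + 2Q, so Q_t = 11. Buyers pay P_b = 65; sellers receive P_s = P_b - 8 = 57.
PS falls from (1/2)(13.6667)(27.3333) = 186.7778 to (1/2)(11)(22) = 121, a change of -65.7778.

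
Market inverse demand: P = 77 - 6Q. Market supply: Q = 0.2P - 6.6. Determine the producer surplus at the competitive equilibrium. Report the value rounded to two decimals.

40.00

Rewriting supply in inverse form: P = 33 + 5Q.
Setting demand equal to supply, 44 = 11Q, so Q* = 4 and P* = 53.
The supply curve's price intercept is 33, so PS = (1/2)(Q*)(P* - 33) = (1/2)(4)(20) = 40.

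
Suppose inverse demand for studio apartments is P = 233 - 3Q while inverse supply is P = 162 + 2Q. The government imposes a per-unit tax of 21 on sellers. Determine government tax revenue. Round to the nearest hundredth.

Pre-tax equilibrium: 233 - 3Q = 162 + 2Q gives Q* = 14.2, P* = 190.4.
A tax on sellers shifts supply up by 21: 233 - 3Q = 162 + 2Q + 21, so Q_t = 10. Buyers pay P_b = 203; sellers receive P_s = P_b - 21 = 182.
Tax revenue = t x Q_t = 21 x 10 = 210.

210.00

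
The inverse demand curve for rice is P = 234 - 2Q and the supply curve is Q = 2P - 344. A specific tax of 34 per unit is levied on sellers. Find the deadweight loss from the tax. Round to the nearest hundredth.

Rewriting supply in inverse form: P = 172 + 0.5Q.
Pre-tax equilibrium: 234 - 2Q = 172 + 0.5Q gives Q* = 24.8, P* = 184.4.
A tax on sellers shifts supply up by 34: 234 - 2Q = 172 + 0.5Q + 34, so Q_t = 11.2. Buyers pay P_b = 211.6; sellers receive P_s = P_b - 34 = 177.6.
Deadweight loss is the triangle between the curves from Q_t to Q*: (1/2)(24.8 - 11.2)(34) = 231.2.

231.20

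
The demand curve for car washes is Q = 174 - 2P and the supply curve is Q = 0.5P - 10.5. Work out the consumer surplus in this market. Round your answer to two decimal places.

Rewriting demand in inverse form: P = 87 - 0.5Q.
Rewriting supply in inverse form: P = 21 + 2Q.
Equilibrium: 87 - 0.5Q = 21 + 2Q, so Q* = 26.4 and P* = 73.8.
Consumer surplus is the triangle under demand above P*: (1/2)(26.4)(87 - 73.8) = (1/2)(26.4)(13.2) = 174.24.

174.24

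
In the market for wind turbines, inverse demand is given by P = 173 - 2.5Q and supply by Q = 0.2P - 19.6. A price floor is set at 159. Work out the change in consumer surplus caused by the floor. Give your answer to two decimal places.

Rewriting supply in inverse form: P = 98 + 5Q.
Free-market equilibrium: 173 - 2.5Q = 98 + 5Q gives Q* = 10, P* = 148.
At the floor price 159, quantity demanded is (173 - 159)/2.5 = 5.6; demand is the short side, so Q = 5.6 trades at P = 159.
CS goes from (1/2)(10)(25) = 125 to 39.2 (computed as (173 - 159)(5.6) - (1/2)(2.5)(5.6)^2), a change of -85.8.

-85.80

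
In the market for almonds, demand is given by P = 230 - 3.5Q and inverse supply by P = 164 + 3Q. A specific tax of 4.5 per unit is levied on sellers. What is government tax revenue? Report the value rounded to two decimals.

42.58

Pre-tax equilibrium: 230 - 3.5Q = 164 + 3Q gives Q* = 10.1538, P* = 194.4615.
With the tax, sellers need 4.5 more per unit: 230 - 3.5Q = 164 + 3Q + 4.5, so Q_t = 9.4615. Buyers pay P_b = 196.8846; sellers receive P_s = P_b - 4.5 = 192.3846.
Tax revenue = t x Q_t = 4.5 x 9.4615 = 42.5769.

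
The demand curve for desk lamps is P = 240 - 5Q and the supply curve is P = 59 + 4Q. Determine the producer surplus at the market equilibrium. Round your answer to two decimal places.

808.91

Equilibrium: 240 - 5Q = 59 + 4Q, so Q* = 20.1111 and P* = 139.4444.
The supply curve's price intercept is 59, so PS = (1/2)(Q*)(P* - 59) = (1/2)(20.1111)(80.4444) = 808.9136.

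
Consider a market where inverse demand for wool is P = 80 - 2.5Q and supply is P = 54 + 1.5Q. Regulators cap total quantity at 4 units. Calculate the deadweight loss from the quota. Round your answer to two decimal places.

Unrestricted equilibrium: Q* = (80 - 54)/(2.5 + 1.5) = 6.5.
At Q = 4 the demand price is 80 - 2.5(4) = 70 and the supply price is 54 + 1.5(4) = 60.
DWL = (1/2)(gap between curves at 4) x (Q* - 4) = (1/2)(10)(2.5) = 12.5.

12.50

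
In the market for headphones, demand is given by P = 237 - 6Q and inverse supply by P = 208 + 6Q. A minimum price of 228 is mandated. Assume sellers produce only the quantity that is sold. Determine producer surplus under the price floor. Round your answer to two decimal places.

23.25

Without the control, 237 - 6Q = 208 + 6Q so Q* = 2.4167 and P* = 222.5.
At the floor price 228, quantity demanded is (237 - 228)/6 = 1.5; demand is the short side, so Q = 1.5 trades at P = 228.
The supply price at Q = 1.5 is 217. PS is the trapezoid between 228 and supply over [0, 1.5]: (1/2)[(228 - 208) + (228 - 217)](1.5) = 23.25.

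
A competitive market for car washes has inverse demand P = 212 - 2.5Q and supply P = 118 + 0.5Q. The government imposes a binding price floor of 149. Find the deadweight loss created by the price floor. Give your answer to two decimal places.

56.43

Free-market equilibrium: 212 - 2.5Q = 118 + 0.5Q gives Q* = 31.3333, P* = 133.6667.
At P = 149, buyers demand (212 - 149)/2.5 = 25.2 while sellers would supply more, so the quantity traded is 25.2 at price 149.
The lost-trades triangle has base Q* - 25.2 = 6.1333 and height equal to the gap between the curves at Q = 25.2, which is 149 - 130.6 = 18.4. DWL = (1/2)(6.1333)(18.4) = 56.4267.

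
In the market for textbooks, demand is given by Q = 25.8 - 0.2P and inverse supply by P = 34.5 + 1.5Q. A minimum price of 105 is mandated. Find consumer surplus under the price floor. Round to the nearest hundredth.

Rewriting demand in inverse form: P = 129 - 5Q.
Without the control, 129 - 5Q = 34.5 + 1.5Q so Q* = 14.5385 and P* = 56.3077.
At P = 105, buyers demand (129 - 105)/5 = 4.8 while sellers would supply more, so the quantity traded is 4.8 at price 105.
CS is the triangle under demand above 105: (1/2)(4.8)(129 - 105) = 57.6.

57.60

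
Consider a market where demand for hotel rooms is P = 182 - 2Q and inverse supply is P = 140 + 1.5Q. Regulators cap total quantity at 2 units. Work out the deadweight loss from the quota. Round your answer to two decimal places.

Unrestricted equilibrium: Q* = (182 - 140)/(2 + 1.5) = 12.
At Q = 2 the demand price is 182 - 2(2) = 178 and the supply price is 140 + 1.5(2) = 143.
DWL = (1/2)(gap between curves at 2) x (Q* - 2) = (1/2)(35)(10) = 175.

175.00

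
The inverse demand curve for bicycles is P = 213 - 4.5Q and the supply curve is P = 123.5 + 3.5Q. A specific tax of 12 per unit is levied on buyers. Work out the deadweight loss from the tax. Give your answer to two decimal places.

9.00

Pre-tax equilibrium: 213 - 4.5Q = 123.5 + 3.5Q gives Q* = 11.1875, P* = 162.6562.
With the tax, buyers' net willingness to pay falls by 12: (213 - 12) - 4.5Q = 123.5 + 3.5Q, so Q_t = 9.6875. Buyers pay P_b = 169.4062; sellers receive P_s = P_b - 12 = 157.4062.
The welfare triangle lost has base Q* - Q_t = 1.5 and height t = 12, so DWL = (1/2)(1.5)(12) = 9.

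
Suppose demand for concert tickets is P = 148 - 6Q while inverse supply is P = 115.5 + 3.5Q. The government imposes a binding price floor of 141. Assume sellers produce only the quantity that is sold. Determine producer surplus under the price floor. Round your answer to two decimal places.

Free-market equilibrium: 148 - 6Q = 115.5 + 3.5Q gives Q* = 3.4211, P* = 127.4737.
At P = 141, buyers demand (148 - 141)/6 = 1.1667 while sellers would supply more, so the quantity traded is 1.1667 at price 141.
The supply price at Q = 1.1667 is 119.5833. PS is the trapezoid between 141 and supply over [0, 1.1667]: (1/2)[(141 - 115.5) + (141 - 119.5833)](1.1667) = 27.3681.

27.37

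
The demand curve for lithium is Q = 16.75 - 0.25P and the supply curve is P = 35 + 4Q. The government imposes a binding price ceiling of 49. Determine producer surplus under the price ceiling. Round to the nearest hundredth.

24.50

Rewriting demand in inverse form: P = 67 - 4Q.
Without the control, 67 - 4Q = 35 + 4Q so Q* = 4 and P* = 51.
At P = 49, sellers supply (49 - 35)/4 = 3.5 while buyers want more, so the quantity traded is 3.5 at price 49.
PS is the triangle above supply below 49: (1/2)(3.5)(49 - 35) = 24.5.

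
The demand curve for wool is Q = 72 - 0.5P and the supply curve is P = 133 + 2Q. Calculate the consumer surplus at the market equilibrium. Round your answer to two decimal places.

7.56

Rewriting demand in inverse form: P = 144 - 2Q.
Setting demand equal to supply, 11 = 4Q, so Q* = 2.75 and P* = 138.5.
Consumer surplus is the triangle under demand above P*: (1/2)(2.75)(144 - 138.5) = (1/2)(2.75)(5.5) = 7.5625.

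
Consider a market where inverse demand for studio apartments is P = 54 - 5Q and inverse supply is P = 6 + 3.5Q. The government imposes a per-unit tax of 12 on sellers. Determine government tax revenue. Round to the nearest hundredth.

50.82

Pre-tax equilibrium: 54 - 5Q = 6 + 3.5Q gives Q* = 5.6471, P* = 25.7647.
A tax on sellers shifts supply up by 12: 54 - 5Q = 6 + 3.5Q + 12, so Q_t = 4.2353. Buyers pay P_b = 32.8235; sellers receive P_s = P_b - 12 = 20.8235.
Tax revenue = t x Q_t = 12 x 4.2353 = 50.8235.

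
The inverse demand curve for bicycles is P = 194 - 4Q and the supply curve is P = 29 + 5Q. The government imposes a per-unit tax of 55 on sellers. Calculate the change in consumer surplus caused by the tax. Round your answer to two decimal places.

Pre-tax equilibrium: 194 - 4Q = 29 + 5Q gives Q* = 18.3333, P* = 120.6667.
With the tax, sellers need 55 more per unit: 194 - 4Q = 29 + 5Q + 55, so Q_t = 12.2222. Buyers pay P_b = 145.1111; sellers receive P_s = P_b - 55 = 90.1111.
Consumers lose the trapezoid between P* and P_b out to Q_t plus the triangle from Q_t to Q*: change in CS = 298.7654 - 672.2222 = -373.4568.

-373.46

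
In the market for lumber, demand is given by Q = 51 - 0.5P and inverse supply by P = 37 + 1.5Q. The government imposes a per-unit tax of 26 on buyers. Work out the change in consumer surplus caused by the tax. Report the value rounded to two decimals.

-220.73

Rewriting demand in inverse form: P = 102 - 2Q.
Without the tax, 102 - 2Q = 37 + 1.5Q so Q* = 18.5714 and P* = 64.8571.
A tax on buyers shifts demand down by 26: (102 - 26) - 2Q = 37 + 1.5Q, so Q_t = 11.1429. Buyers pay P_b = 79.7143; sellers receive P_s = P_b - 26 = 53.7143.
Consumers lose the trapezoid between P* and P_b out to Q_t plus the triangle from Q_t to Q*: change in CS = 124.1633 - 344.898 = -220.7347.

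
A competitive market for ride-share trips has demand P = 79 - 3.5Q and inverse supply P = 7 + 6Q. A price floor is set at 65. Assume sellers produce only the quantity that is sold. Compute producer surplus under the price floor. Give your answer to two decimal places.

184.00

Free-market equilibrium: 79 - 3.5Q = 7 + 6Q gives Q* = 7.5789, P* = 52.4737.
At P = 65, buyers demand (79 - 65)/3.5 = 4 while sellers would supply more, so the quantity traded is 4 at price 65.
The supply price at Q = 4 is 31. PS is the trapezoid between 65 and supply over [0, 4]: (1/2)[(65 - 7) + (65 - 31)](4) = 184.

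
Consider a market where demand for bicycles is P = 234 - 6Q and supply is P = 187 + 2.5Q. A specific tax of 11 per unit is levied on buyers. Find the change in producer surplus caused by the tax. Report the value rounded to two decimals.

Without the tax, 234 - 6Q = 187 + 2.5Q so Q* = 5.5294 and P* = 200.8235.
With the tax, buyers' net willingness to pay falls by 11: (234 - 11) - 6Q = 187 + 2.5Q, so Q_t = 4.2353. Buyers pay P_b = 208.5882; sellers receive P_s = P_b - 11 = 197.5882.
PS falls from (1/2)(5.5294)(13.8235) = 38.218 to (1/2)(4.2353)(10.5882) = 22.4221, a change of -15.7958.

-15.80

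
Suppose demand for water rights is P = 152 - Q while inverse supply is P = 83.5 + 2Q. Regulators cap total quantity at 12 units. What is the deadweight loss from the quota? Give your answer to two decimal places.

Without the quota, 152 - Q = 83.5 + 2Q gives Q* = 22.8333.
At Q = 12 the demand price is 152 - (12) = 140 and the supply price is 83.5 + 2(12) = 107.5.
DWL = (1/2)(gap between curves at 12) x (Q* - 12) = (1/2)(32.5)(10.8333) = 176.0417.

176.04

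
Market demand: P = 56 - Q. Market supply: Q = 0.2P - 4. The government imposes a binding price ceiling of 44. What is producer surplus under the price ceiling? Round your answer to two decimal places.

Rewriting supply in inverse form: P = 20 + 5Q.
Free-market equilibrium: 56 - Q = 20 + 5Q gives Q* = 6, P* = 50.
At the ceiling price 44, quantity supplied is (44 - 20)/5 = 4.8; supply is the short side, so Q = 4.8 trades at P = 44.
PS is the triangle above supply below 44: (1/2)(4.8)(44 - 20) = 57.6.

57.60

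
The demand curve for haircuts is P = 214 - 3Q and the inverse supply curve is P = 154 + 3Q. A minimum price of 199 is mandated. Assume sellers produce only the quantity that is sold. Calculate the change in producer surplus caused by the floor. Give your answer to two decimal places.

Without the control, 214 - 3Q = 154 + 3Q so Q* = 10 and P* = 184.
At the floor price 199, quantity demanded is (214 - 199)/3 = 5; demand is the short side, so Q = 5 trades at P = 199.
PS goes from (1/2)(10)(30) = 150 to 187.5 (computed as (199 - 154)(5) - (1/2)(3)(5)^2), a change of 37.5.

37.50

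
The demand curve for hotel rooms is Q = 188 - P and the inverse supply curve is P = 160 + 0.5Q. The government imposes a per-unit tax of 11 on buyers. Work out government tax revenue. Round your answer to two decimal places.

124.67

Rewriting demand in inverse form: P = 188 - Q.
Without the tax, 188 - Q = 160 + 0.5Q so Q* = 18.6667 and P* = 169.3333.
A tax on buyers shifts demand down by 11: (188 - 11) - Q = 160 + 0.5Q, so Q_t = 11.3333. Buyers pay P_b = 176.6667; sellers receive P_s = P_b - 11 = 165.6667.
Tax revenue = t x Q_t = 11 x 11.3333 = 124.6667.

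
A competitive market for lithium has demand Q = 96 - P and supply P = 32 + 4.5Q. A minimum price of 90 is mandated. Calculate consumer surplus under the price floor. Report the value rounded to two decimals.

Rewriting demand in inverse form: P = 96 - Q.
Without the control, 96 - Q = 32 + 4.5Q so Q* = 11.6364 and P* = 84.3636.
At P = 90, buyers demand (96 - 90)/1 = 6 while sellers would supply more, so the quantity traded is 6 at price 90.
CS is the triangle under demand above 90: (1/2)(6)(96 - 90) = 18.

18.00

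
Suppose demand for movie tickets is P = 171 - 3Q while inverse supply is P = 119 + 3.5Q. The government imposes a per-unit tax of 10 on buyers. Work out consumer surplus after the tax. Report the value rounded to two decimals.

Without the tax, 171 - 3Q = 119 + 3.5Q so Q* = 8 and P* = 147.
With the tax, buyers' net willingness to pay falls by 10: (171 - 10) - 3Q = 119 + 3.5Q, so Q_t = 6.4615. Buyers pay P_b = 151.6154; sellers receive P_s = P_b - 10 = 141.6154.
Consumer surplus is the triangle under demand above P_b: (1/2)(6.4615)(171 - 151.6154) = 62.6272.

62.63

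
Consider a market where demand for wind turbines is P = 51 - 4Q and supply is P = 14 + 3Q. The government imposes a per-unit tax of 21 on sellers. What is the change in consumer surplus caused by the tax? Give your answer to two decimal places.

Without the tax, 51 - 4Q = 14 + 3Q so Q* = 5.2857 and P* = 29.8571.
A tax on sellers shifts supply up by 21: 51 - 4Q = 14 + 3Q + 21, so Q_t = 2.2857. Buyers pay P_b = 41.8571; sellers receive P_s = P_b - 21 = 20.8571.
CS falls from (1/2)(5.2857)(21.1429) = 55.8776 to (1/2)(2.2857)(9.1429) = 10.449, a change of -45.4286.

-45.43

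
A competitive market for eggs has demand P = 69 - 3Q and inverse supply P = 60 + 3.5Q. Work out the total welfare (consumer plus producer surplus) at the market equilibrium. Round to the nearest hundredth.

Set 69 - 3Q = 60 + 3.5Q, which gives 9 = 6.5Q, so Q* = 1.3846 and P* = 69 - 3(1.3846) = 64.8462.
Total surplus is the full triangle between the curves from 0 to Q*: (1/2)(1.3846)(69 - 60) = 6.2308.

6.23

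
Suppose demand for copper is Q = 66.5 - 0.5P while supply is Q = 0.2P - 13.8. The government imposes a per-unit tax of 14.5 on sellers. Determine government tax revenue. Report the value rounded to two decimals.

Rewriting demand in inverse form: P = 133 - 2Q.
Rewriting supply in inverse form: P = 69 + 5Q.
Pre-tax equilibrium: 133 - 2Q = 69 + 5Q gives Q* = 9.1429, P* = 114.7143.
With the tax, sellers need 14.5 more per unit: 133 - 2Q = 69 + 5Q + 14.5, so Q_t = 7.0714. Buyers pay P_b = 118.8571; sellers receive P_s = P_b - 14.5 = 104.3571.
Tax revenue = t x Q_t = 14.5 x 7.0714 = 102.5357.

102.54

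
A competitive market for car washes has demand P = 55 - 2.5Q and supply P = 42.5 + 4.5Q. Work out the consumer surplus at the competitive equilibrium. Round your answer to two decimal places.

3.99

Equilibrium: 55 - 2.5Q = 42.5 + 4.5Q, so Q* = 1.7857 and P* = 50.5357.
Consumer surplus is the triangle under demand above P*: (1/2)(1.7857)(55 - 50.5357) = (1/2)(1.7857)(4.4643) = 3.986.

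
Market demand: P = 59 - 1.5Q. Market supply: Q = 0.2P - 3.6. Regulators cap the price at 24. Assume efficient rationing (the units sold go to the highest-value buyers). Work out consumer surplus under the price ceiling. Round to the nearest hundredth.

Rewriting supply in inverse form: P = 18 + 5Q.
Without the control, 59 - 1.5Q = 18 + 5Q so Q* = 6.3077 and P* = 49.5385.
At the ceiling price 24, quantity supplied is (24 - 18)/5 = 1.2; supply is the short side, so Q = 1.2 trades at P = 24.
The demand price at Q = 1.2 is 57.2. CS is the trapezoid between demand and 24 over [0, 1.2]: (1/2)[(59 - 24) + (57.2 - 24)](1.2) = 40.92.

40.92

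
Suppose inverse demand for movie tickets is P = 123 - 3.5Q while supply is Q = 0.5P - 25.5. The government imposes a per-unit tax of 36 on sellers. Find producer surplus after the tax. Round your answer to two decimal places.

42.84

Rewriting supply in inverse form: P = 51 + 2Q.
Without the tax, 123 - 3.5Q = 51 + 2Q so Q* = 13.0909 and P* = 77.1818.
With the tax, sellers need 36 more per unit: 123 - 3.5Q = 51 + 2Q + 36, so Q_t = 6.5455. Buyers pay P_b = 100.0909; sellers receive P_s = P_b - 36 = 64.0909.
PS = (1/2)(Q_t)(P_s - 51) = (1/2)(6.5455)(13.0909) = 42.843.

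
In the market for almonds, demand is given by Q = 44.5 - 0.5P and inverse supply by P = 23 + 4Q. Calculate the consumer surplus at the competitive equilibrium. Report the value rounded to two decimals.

121.00

Rewriting demand in inverse form: P = 89 - 2Q.
Equilibrium: 89 - 2Q = 23 + 4Q, so Q* = 11 and P* = 67.
The demand choke price is 89, so CS = (1/2)(Q*)(89 - P*) = (1/2)(11)(22) = 121.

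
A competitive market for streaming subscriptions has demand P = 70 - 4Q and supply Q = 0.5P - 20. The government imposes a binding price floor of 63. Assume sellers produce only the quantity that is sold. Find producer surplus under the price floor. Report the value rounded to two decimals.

Rewriting supply in inverse form: P = 40 + 2Q.
Free-market equilibrium: 70 - 4Q = 40 + 2Q gives Q* = 5, P* = 50.
At P = 63, buyers demand (70 - 63)/4 = 1.75 while sellers would supply more, so the quantity traded is 1.75 at price 63.
The supply price at Q = 1.75 is 43.5. PS is the trapezoid between 63 and supply over [0, 1.75]: (1/2)[(63 - 40) + (63 - 43.5)](1.75) = 37.1875.

37.19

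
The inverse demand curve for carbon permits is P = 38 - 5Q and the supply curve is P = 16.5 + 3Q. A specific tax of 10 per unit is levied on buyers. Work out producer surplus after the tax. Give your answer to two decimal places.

Pre-tax equilibrium: 38 - 5Q = 16.5 + 3Q gives Q* = 2.6875, P* = 24.5625.
With the tax, buyers' net willingness to pay falls by 10: (38 - 10) - 5Q = 16.5 + 3Q, so Q_t = 1.4375. Buyers pay P_b = 30.8125; sellers receive P_s = P_b - 10 = 20.8125.
Producer surplus is the triangle above supply below P_s: (1/2)(1.4375)(20.8125 - 16.5) = 3.0996.

3.10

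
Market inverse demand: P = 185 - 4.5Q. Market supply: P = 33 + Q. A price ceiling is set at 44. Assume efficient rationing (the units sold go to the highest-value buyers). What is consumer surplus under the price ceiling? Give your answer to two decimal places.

1278.75

Free-market equilibrium: 185 - 4.5Q = 33 + Q gives Q* = 27.6364, P* = 60.6364.
At P = 44, sellers supply (44 - 33)/1 = 11 while buyers want more, so the quantity traded is 11 at price 44.
The demand price at Q = 11 is 135.5. CS is the trapezoid between demand and 44 over [0, 11]: (1/2)[(185 - 44) + (135.5 - 44)](11) = 1278.75.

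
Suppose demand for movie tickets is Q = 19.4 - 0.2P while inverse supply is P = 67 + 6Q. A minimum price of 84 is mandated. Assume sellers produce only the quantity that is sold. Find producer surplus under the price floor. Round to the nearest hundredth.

23.92

Rewriting demand in inverse form: P = 97 - 5Q.
Free-market equilibrium: 97 - 5Q = 67 + 6Q gives Q* = 2.7273, P* = 83.3636.
At the floor price 84, quantity demanded is (97 - 84)/5 = 2.6; demand is the short side, so Q = 2.6 trades at P = 84.
The supply price at Q = 2.6 is 82.6. PS is the trapezoid between 84 and supply over [0, 2.6]: (1/2)[(84 - 67) + (84 - 82.6)](2.6) = 23.92.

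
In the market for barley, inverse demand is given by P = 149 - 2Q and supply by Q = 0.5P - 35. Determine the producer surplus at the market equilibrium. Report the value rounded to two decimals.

Rewriting supply in inverse form: P = 70 + 2Q.
Equilibrium: 149 - 2Q = 70 + 2Q, so Q* = 19.75 and P* = 109.5.
PS is the area between P* and the supply curve from 0 to Q*: (1/2)(19.75)(39.5) = 390.0625.

390.06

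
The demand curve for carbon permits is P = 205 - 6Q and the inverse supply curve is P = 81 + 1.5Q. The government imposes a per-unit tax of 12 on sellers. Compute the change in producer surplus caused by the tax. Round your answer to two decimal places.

-37.76

Without the tax, 205 - 6Q = 81 + 1.5Q so Q* = 16.5333 and P* = 105.8.
A tax on sellers shifts supply up by 12: 205 - 6Q = 81 + 1.5Q + 12, so Q_t = 14.9333. Buyers pay P_b = 115.4; sellers receive P_s = P_b - 12 = 103.4.
Producers lose the trapezoid between P_s and P* out to Q_t plus the triangle from Q_t to Q*: change in PS = 167.2533 - 205.0133 = -37.76.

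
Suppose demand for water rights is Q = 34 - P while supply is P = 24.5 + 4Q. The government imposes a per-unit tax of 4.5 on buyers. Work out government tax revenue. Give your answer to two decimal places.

Rewriting demand in inverse form: P = 34 - Q.
Without the tax, 34 - Q = 24.5 + 4Q so Q* = 1.9 and P* = 32.1.
A tax on buyers shifts demand down by 4.5: (34 - 4.5) - Q = 24.5 + 4Q, so Q_t = 1. Buyers pay P_b = 33; sellers receive P_s = P_b - 4.5 = 28.5.
Tax revenue = t x Q_t = 4.5 x 1 = 4.5.

4.50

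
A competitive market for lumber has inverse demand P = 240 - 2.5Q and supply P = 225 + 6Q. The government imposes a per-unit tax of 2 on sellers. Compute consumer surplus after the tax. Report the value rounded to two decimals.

Pre-tax equilibrium: 240 - 2.5Q = 225 + 6Q gives Q* = 1.7647, P* = 235.5882.
With the tax, sellers need 2 more per unit: 240 - 2.5Q = 225 + 6Q + 2, so Q_t = 1.5294. Buyers pay P_b = 236.1765; sellers receive P_s = P_b - 2 = 234.1765.
CS = (1/2)(Q_t)(240 - P_b) = (1/2)(1.5294)(3.8235) = 2.9239.

2.92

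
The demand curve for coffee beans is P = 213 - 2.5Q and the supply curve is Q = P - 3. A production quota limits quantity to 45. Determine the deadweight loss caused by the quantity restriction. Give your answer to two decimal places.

Rewriting supply in inverse form: P = 3 + Q.
Unrestricted equilibrium: Q* = (213 - 3)/(2.5 + 1) = 60.
At Q = 45 the demand price is 213 - 2.5(45) = 100.5 and the supply price is 3 + (45) = 48.
Deadweight loss is the triangle between the curves from 45 to 60: (1/2)(100.5 - 48)(60 - 45) = 393.75.

393.75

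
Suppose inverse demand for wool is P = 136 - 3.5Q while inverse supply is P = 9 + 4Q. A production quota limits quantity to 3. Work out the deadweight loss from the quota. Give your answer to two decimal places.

728.02

Without the quota, 136 - 3.5Q = 9 + 4Q gives Q* = 16.9333.
At Q = 3 the demand price is 136 - 3.5(3) = 125.5 and the supply price is 9 + 4(3) = 21.
Deadweight loss is the triangle between the curves from 3 to 16.9333: (1/2)(125.5 - 21)(16.9333 - 3) = 728.0167.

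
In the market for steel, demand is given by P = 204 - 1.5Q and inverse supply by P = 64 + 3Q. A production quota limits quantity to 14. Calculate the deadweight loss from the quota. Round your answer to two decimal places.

Without the quota, 204 - 1.5Q = 64 + 3Q gives Q* = 31.1111.
At Q = 14 the demand price is 204 - 1.5(14) = 183 and the supply price is 64 + 3(14) = 106.
DWL = (1/2)(gap between curves at 14) x (Q* - 14) = (1/2)(77)(17.1111) = 658.7778.

658.78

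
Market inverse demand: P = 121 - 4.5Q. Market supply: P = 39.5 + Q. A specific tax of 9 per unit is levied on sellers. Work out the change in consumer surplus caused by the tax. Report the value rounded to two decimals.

Without the tax, 121 - 4.5Q = 39.5 + Q so Q* = 14.8182 and P* = 54.3182.
A tax on sellers shifts supply up by 9: 121 - 4.5Q = 39.5 + Q + 9, so Q_t = 13.1818. Buyers pay P_b = 61.6818; sellers receive P_s = P_b - 9 = 52.6818.
CS falls from (1/2)(14.8182)(66.6818) = 494.0517 to (1/2)(13.1818)(59.3182) = 390.9607, a change of -103.0909.

-103.09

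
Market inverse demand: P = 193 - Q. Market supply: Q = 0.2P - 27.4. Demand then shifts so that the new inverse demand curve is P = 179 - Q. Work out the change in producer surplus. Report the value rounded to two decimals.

-95.28

Rewriting supply in inverse form: P = 137 + 5Q.
Initial equilibrium: Q_0 = 9.3333, P_0 = 183.6667; CS_0 = (1/2)(9.3333)(9.3333) = 43.5556, PS_0 = (1/2)(9.3333)(46.6667) = 217.7778.
New equilibrium: 179 - Q = 137 + 5Q gives Q_1 = 7, P_1 = 172; CS_1 = 24.5, PS_1 = 122.5.
Change in producer surplus = 122.5 - 217.7778 = -95.2778.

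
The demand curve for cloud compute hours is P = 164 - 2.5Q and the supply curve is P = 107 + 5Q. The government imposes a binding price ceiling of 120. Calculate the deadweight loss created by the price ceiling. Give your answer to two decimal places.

93.75

Free-market equilibrium: 164 - 2.5Q = 107 + 5Q gives Q* = 7.6, P* = 145.
At P = 120, sellers supply (120 - 107)/5 = 2.6 while buyers want more, so the quantity traded is 2.6 at price 120.
At Q = 2.6 the demand price is 157.5 and the supply price is 120. Deadweight loss is the triangle between the curves from 2.6 to 7.6: (1/2)(157.5 - 120)(7.6 - 2.6) = 93.75.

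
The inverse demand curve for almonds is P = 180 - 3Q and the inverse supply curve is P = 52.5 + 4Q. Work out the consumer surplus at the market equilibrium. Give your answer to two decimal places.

Setting demand equal to supply, 127.5 = 7Q, so Q* = 18.2143 and P* = 125.3571.
The demand choke price is 180, so CS = (1/2)(Q*)(180 - P*) = (1/2)(18.2143)(54.6429) = 497.6403.

497.64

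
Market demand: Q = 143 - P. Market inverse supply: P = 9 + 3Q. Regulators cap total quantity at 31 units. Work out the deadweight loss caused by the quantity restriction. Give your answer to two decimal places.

12.50

Rewriting demand in inverse form: P = 143 - Q.
Without the quota, 143 - Q = 9 + 3Q gives Q* = 33.5.
At Q = 31 the demand price is 143 - (31) = 112 and the supply price is 9 + 3(31) = 102.
Deadweight loss is the triangle between the curves from 31 to 33.5: (1/2)(112 - 102)(33.5 - 31) = 12.5.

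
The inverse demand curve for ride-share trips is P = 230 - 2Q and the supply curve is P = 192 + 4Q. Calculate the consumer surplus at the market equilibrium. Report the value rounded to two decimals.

40.11

Setting demand equal to supply, 38 = 6Q, so Q* = 6.3333 and P* = 217.3333.
Consumer surplus is the triangle under demand above P*: (1/2)(6.3333)(230 - 217.3333) = (1/2)(6.3333)(12.6667) = 40.1111.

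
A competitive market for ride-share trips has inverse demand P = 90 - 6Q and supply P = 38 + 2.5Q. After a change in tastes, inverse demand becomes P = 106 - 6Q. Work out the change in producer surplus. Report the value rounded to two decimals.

Initial equilibrium: Q_0 = 6.1176, P_0 = 53.2941; CS_0 = (1/2)(6.1176)(36.7059) = 112.2768, PS_0 = (1/2)(6.1176)(15.2941) = 46.782.
New equilibrium: 106 - 6Q = 38 + 2.5Q gives Q_1 = 8, P_1 = 58; CS_1 = 192, PS_1 = 80.
Change in producer surplus = 80 - 46.782 = 33.218.

33.22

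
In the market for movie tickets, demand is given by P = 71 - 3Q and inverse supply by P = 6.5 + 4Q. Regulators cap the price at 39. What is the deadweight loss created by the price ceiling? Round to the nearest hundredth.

Without the control, 71 - 3Q = 6.5 + 4Q so Q* = 9.2143 and P* = 43.3571.
At the ceiling price 39, quantity supplied is (39 - 6.5)/4 = 8.125; supply is the short side, so Q = 8.125 trades at P = 39.
At Q = 8.125 the demand price is 46.625 and the supply price is 39. Deadweight loss is the triangle between the curves from 8.125 to 9.2143: (1/2)(46.625 - 39)(9.2143 - 8.125) = 4.1529.

4.15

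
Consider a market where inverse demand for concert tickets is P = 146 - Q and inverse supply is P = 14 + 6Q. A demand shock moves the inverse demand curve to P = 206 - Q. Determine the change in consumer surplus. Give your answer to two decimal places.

Initial equilibrium: Q_0 = 18.8571, P_0 = 127.1429; CS_0 = (1/2)(18.8571)(18.8571) = 177.7959, PS_0 = (1/2)(18.8571)(113.1429) = 1066.7755.
New equilibrium: 206 - Q = 14 + 6Q gives Q_1 = 27.4286, P_1 = 178.5714; CS_1 = 376.1633, PS_1 = 2256.9796.
Change in consumer surplus = 376.1633 - 177.7959 = 198.3673.

198.37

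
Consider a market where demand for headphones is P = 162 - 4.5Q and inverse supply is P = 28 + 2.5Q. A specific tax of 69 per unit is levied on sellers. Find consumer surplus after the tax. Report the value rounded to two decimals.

Pre-tax equilibrium: 162 - 4.5Q = 28 + 2.5Q gives Q* = 19.1429, P* = 75.8571.
A tax on sellers shifts supply up by 69: 162 - 4.5Q = 28 + 2.5Q + 69, so Q_t = 9.2857. Buyers pay P_b = 120.2143; sellers receive P_s = P_b - 69 = 51.2143.
Consumer surplus is the triangle under demand above P_b: (1/2)(9.2857)(162 - 120.2143) = 194.0051.

194.01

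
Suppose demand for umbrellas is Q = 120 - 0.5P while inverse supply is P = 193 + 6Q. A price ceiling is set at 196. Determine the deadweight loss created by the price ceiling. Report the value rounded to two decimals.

115.56

Rewriting demand in inverse form: P = 240 - 2Q.
Without the control, 240 - 2Q = 193 + 6Q so Q* = 5.875 and P* = 228.25.
At the ceiling price 196, quantity supplied is (196 - 193)/6 = 0.5; supply is the short side, so Q = 0.5 trades at P = 196.
At Q = 0.5 the demand price is 239 and the supply price is 196. Deadweight loss is the triangle between the curves from 0.5 to 5.875: (1/2)(239 - 196)(5.875 - 0.5) = 115.5625.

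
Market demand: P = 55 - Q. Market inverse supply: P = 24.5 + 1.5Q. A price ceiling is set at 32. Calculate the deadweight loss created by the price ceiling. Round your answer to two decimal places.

Free-market equilibrium: 55 - Q = 24.5 + 1.5Q gives Q* = 12.2, P* = 42.8.
At the ceiling price 32, quantity supplied is (32 - 24.5)/1.5 = 5; supply is the short side, so Q = 5 trades at P = 32.
The lost-trades triangle has base Q* - 5 = 7.2 and height equal to the gap between the curves at Q = 5, which is 50 - 32 = 18. DWL = (1/2)(7.2)(18) = 64.8.

64.80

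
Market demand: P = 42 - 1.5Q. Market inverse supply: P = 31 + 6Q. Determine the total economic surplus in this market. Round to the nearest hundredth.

Equilibrium: 42 - 1.5Q = 31 + 6Q, so Q* = 1.4667 and P* = 39.8.
Total surplus is the full triangle between the curves from 0 to Q*: (1/2)(1.4667)(42 - 31) = 8.0667.

8.07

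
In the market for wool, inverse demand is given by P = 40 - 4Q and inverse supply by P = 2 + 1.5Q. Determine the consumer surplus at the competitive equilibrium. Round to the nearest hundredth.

Equilibrium: 40 - 4Q = 2 + 1.5Q, so Q* = 6.9091 and P* = 12.3636.
CS is the area between the demand curve and P* from 0 to Q*: (1/2)(6.9091)(27.6364) = 95.4711.

95.47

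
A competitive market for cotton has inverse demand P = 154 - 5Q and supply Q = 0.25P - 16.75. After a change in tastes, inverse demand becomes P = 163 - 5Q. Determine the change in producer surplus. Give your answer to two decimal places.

40.67

Rewriting supply in inverse form: P = 67 + 4Q.
Initial equilibrium: Q_0 = 9.6667, P_0 = 105.6667; CS_0 = (1/2)(9.6667)(48.3333) = 233.6111, PS_0 = (1/2)(9.6667)(38.6667) = 186.8889.
New equilibrium: 163 - 5Q = 67 + 4Q gives Q_1 = 10.6667, P_1 = 109.6667; CS_1 = 284.4444, PS_1 = 227.5556.
Change in producer surplus = 227.5556 - 186.8889 = 40.6667.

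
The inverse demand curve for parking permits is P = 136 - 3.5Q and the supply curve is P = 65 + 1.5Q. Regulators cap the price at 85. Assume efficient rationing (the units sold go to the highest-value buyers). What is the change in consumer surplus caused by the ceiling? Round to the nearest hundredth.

16.02

Free-market equilibrium: 136 - 3.5Q = 65 + 1.5Q gives Q* = 14.2, P* = 86.3.
At the ceiling price 85, quantity supplied is (85 - 65)/1.5 = 13.3333; supply is the short side, so Q = 13.3333 trades at P = 85.
CS goes from (1/2)(14.2)(49.7) = 352.87 to 368.8889 (computed as (136 - 85)(13.3333) - (1/2)(3.5)(13.3333)^2), a change of 16.0189.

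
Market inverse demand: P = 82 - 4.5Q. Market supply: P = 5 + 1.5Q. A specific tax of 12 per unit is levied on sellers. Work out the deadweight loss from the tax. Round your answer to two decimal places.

Pre-tax equilibrium: 82 - 4.5Q = 5 + 1.5Q gives Q* = 12.8333, P* = 24.25.
With the tax, sellers need 12 more per unit: 82 - 4.5Q = 5 + 1.5Q + 12, so Q_t = 10.8333. Buyers pay P_b = 33.25; sellers receive P_s = P_b - 12 = 21.25.
The welfare triangle lost has base Q* - Q_t = 2 and height t = 12, so DWL = (1/2)(2)(12) = 12.

12.00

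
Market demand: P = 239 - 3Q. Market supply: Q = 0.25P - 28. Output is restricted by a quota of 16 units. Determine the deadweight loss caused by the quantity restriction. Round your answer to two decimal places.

16.07

Rewriting supply in inverse form: P = 112 + 4Q.
Without the quota, 239 - 3Q = 112 + 4Q gives Q* = 18.1429.
At Q = 16 the demand price is 239 - 3(16) = 191 and the supply price is 112 + 4(16) = 176.
Deadweight loss is the triangle between the curves from 16 to 18.1429: (1/2)(191 - 176)(18.1429 - 16) = 16.0714.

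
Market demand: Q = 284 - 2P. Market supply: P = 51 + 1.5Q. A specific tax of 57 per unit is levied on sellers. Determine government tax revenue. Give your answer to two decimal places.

969.00

Rewriting demand in inverse form: P = 142 - 0.5Q.
Pre-tax equilibrium: 142 - 0.5Q = 51 + 1.5Q gives Q* = 45.5, P* = 119.25.
With the tax, sellers need 57 more per unit: 142 - 0.5Q = 51 + 1.5Q + 57, so Q_t = 17. Buyers pay P_b = 133.5; sellers receive P_s = P_b - 57 = 76.5.
Tax revenue = t x Q_t = 57 x 17 = 969.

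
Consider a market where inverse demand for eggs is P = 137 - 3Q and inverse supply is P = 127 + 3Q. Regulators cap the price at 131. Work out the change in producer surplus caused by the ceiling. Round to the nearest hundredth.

Free-market equilibrium: 137 - 3Q = 127 + 3Q gives Q* = 1.6667, P* = 132.
At P = 131, sellers supply (131 - 127)/3 = 1.3333 while buyers want more, so the quantity traded is 1.3333 at price 131.
PS goes from (1/2)(1.6667)(5) = 4.1667 to 2.6667 (computed as (131 - 127)(1.3333) - (1/2)(3)(1.3333)^2), a change of -1.5.

-1.50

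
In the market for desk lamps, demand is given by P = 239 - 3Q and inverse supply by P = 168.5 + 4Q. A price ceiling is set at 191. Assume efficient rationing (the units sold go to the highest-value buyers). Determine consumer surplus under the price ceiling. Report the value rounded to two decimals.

Free-market equilibrium: 239 - 3Q = 168.5 + 4Q gives Q* = 10.0714, P* = 208.7857.
At P = 191, sellers supply (191 - 168.5)/4 = 5.625 while buyers want more, so the quantity traded is 5.625 at price 191.
The demand price at Q = 5.625 is 222.125. CS is the trapezoid between demand and 191 over [0, 5.625]: (1/2)[(239 - 191) + (222.125 - 191)](5.625) = 222.5391.

222.54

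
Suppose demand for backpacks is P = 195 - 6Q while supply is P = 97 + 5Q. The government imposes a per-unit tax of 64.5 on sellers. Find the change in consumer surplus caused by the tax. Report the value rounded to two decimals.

-210.29

Pre-tax equilibrium: 195 - 6Q = 97 + 5Q gives Q* = 8.9091, P* = 141.5455.
With the tax, sellers need 64.5 more per unit: 195 - 6Q = 97 + 5Q + 64.5, so Q_t = 3.0455. Buyers pay P_b = 176.7273; sellers receive P_s = P_b - 64.5 = 112.2273.
Consumers lose the trapezoid between P* and P_b out to Q_t plus the triangle from Q_t to Q*: change in CS = 27.8244 - 238.1157 = -210.2913.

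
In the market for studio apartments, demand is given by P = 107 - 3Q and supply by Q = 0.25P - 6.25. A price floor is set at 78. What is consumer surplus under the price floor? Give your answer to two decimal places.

140.17

Rewriting supply in inverse form: P = 25 + 4Q.
Free-market equilibrium: 107 - 3Q = 25 + 4Q gives Q* = 11.7143, P* = 71.8571.
At P = 78, buyers demand (107 - 78)/3 = 9.6667 while sellers would supply more, so the quantity traded is 9.6667 at price 78.
CS is the triangle under demand above 78: (1/2)(9.6667)(107 - 78) = 140.1667.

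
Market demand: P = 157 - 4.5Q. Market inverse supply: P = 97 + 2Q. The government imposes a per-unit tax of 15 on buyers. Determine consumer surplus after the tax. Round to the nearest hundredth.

Without the tax, 157 - 4.5Q = 97 + 2Q so Q* = 9.2308 and P* = 115.4615.
A tax on buyers shifts demand down by 15: (157 - 15) - 4.5Q = 97 + 2Q, so Q_t = 6.9231. Buyers pay P_b = 125.8462; sellers receive P_s = P_b - 15 = 110.8462.
Consumer surplus is the triangle under demand above P_b: (1/2)(6.9231)(157 - 125.8462) = 107.8402.

107.84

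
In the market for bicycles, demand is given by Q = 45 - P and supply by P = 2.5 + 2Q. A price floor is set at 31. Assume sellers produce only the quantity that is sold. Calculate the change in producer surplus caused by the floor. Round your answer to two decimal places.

Rewriting demand in inverse form: P = 45 - Q.
Free-market equilibrium: 45 - Q = 2.5 + 2Q gives Q* = 14.1667, P* = 30.8333.
At the floor price 31, quantity demanded is (45 - 31)/1 = 14; demand is the short side, so Q = 14 trades at P = 31.
PS goes from (1/2)(14.1667)(28.3333) = 200.6944 to 203 (computed as (31 - 2.5)(14) - (1/2)(2)(14)^2), a change of 2.3056.

2.31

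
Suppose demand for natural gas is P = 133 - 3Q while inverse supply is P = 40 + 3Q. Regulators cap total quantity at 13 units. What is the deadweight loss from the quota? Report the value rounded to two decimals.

Without the quota, 133 - 3Q = 40 + 3Q gives Q* = 15.5.
At Q = 13 the demand price is 133 - 3(13) = 94 and the supply price is 40 + 3(13) = 79.
Deadweight loss is the triangle between the curves from 13 to 15.5: (1/2)(94 - 79)(15.5 - 13) = 18.75.

18.75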